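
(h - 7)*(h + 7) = h^2 - 49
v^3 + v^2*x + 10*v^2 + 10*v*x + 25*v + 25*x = (v + 5)^2*(v + x)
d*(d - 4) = d^2 - 4*d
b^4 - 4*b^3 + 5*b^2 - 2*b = b*(b - 2)*(b - 1)^2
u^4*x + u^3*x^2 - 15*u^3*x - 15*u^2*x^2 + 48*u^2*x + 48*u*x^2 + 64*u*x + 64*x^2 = (u - 8)^2*(u + x)*(u*x + x)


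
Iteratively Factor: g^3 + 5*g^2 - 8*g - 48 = (g + 4)*(g^2 + g - 12) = (g - 3)*(g + 4)*(g + 4)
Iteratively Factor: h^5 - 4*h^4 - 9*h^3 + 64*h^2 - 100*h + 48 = (h - 2)*(h^4 - 2*h^3 - 13*h^2 + 38*h - 24) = (h - 2)*(h - 1)*(h^3 - h^2 - 14*h + 24) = (h - 2)*(h - 1)*(h + 4)*(h^2 - 5*h + 6) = (h - 2)^2*(h - 1)*(h + 4)*(h - 3)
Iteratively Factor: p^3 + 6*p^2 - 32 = (p - 2)*(p^2 + 8*p + 16) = (p - 2)*(p + 4)*(p + 4)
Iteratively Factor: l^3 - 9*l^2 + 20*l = (l - 4)*(l^2 - 5*l) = l*(l - 4)*(l - 5)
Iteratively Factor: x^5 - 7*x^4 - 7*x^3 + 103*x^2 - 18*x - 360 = (x + 2)*(x^4 - 9*x^3 + 11*x^2 + 81*x - 180) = (x - 3)*(x + 2)*(x^3 - 6*x^2 - 7*x + 60) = (x - 5)*(x - 3)*(x + 2)*(x^2 - x - 12) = (x - 5)*(x - 3)*(x + 2)*(x + 3)*(x - 4)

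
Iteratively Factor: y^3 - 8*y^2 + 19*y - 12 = (y - 3)*(y^2 - 5*y + 4) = (y - 3)*(y - 1)*(y - 4)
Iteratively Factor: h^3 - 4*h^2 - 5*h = (h - 5)*(h^2 + h) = h*(h - 5)*(h + 1)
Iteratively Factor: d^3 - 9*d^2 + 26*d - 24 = (d - 3)*(d^2 - 6*d + 8) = (d - 3)*(d - 2)*(d - 4)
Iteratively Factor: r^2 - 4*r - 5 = (r - 5)*(r + 1)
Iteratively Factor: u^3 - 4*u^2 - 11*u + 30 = (u + 3)*(u^2 - 7*u + 10) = (u - 2)*(u + 3)*(u - 5)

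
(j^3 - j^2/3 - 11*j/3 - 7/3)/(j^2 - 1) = (3*j^2 - 4*j - 7)/(3*(j - 1))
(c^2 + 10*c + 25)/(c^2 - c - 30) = (c + 5)/(c - 6)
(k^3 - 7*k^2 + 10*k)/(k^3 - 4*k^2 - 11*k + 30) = k/(k + 3)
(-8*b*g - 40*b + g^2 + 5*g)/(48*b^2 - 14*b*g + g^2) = (-g - 5)/(6*b - g)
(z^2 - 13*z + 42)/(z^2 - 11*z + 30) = (z - 7)/(z - 5)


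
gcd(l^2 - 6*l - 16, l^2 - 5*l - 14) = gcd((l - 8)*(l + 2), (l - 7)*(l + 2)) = l + 2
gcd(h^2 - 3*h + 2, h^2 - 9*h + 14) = h - 2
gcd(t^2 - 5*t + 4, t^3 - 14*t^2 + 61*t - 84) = t - 4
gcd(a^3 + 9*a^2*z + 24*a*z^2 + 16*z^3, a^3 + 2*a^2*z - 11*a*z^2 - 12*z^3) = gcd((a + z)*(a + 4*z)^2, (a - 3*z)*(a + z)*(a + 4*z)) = a^2 + 5*a*z + 4*z^2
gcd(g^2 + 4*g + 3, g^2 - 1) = g + 1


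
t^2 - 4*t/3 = t*(t - 4/3)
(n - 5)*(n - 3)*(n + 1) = n^3 - 7*n^2 + 7*n + 15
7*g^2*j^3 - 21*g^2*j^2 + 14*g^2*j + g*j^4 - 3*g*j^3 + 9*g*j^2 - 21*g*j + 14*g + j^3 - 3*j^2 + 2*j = (7*g + j)*(j - 2)*(j - 1)*(g*j + 1)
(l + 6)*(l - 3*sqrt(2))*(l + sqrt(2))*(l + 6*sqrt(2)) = l^4 + 4*sqrt(2)*l^3 + 6*l^3 - 30*l^2 + 24*sqrt(2)*l^2 - 180*l - 36*sqrt(2)*l - 216*sqrt(2)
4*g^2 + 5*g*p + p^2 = (g + p)*(4*g + p)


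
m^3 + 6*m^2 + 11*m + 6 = (m + 1)*(m + 2)*(m + 3)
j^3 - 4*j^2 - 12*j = j*(j - 6)*(j + 2)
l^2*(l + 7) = l^3 + 7*l^2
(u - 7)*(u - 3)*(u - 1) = u^3 - 11*u^2 + 31*u - 21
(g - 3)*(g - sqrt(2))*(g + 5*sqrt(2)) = g^3 - 3*g^2 + 4*sqrt(2)*g^2 - 12*sqrt(2)*g - 10*g + 30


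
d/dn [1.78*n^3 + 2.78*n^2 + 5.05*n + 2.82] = 5.34*n^2 + 5.56*n + 5.05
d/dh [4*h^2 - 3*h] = 8*h - 3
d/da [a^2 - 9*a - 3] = 2*a - 9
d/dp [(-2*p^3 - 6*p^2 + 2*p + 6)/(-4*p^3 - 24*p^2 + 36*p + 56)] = (3*p^2 - 22*p - 13)/(2*(p^4 + 10*p^3 - 3*p^2 - 140*p + 196))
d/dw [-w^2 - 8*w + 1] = -2*w - 8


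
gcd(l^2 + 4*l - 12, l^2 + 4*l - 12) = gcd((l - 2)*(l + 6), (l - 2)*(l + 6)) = l^2 + 4*l - 12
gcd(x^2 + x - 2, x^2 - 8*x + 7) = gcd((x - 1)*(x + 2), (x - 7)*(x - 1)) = x - 1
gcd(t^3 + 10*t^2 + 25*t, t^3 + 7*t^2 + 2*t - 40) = t + 5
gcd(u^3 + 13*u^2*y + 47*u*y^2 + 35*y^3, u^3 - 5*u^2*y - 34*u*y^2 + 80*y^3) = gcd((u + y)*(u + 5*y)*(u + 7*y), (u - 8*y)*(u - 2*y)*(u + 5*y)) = u + 5*y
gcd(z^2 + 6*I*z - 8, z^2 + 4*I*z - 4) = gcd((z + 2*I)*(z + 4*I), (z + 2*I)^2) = z + 2*I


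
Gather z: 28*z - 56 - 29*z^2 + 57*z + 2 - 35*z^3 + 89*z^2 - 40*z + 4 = -35*z^3 + 60*z^2 + 45*z - 50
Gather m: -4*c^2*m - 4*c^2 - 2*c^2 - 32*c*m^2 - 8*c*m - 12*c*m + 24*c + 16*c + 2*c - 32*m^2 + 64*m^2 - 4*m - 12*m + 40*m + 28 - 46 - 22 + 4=-6*c^2 + 42*c + m^2*(32 - 32*c) + m*(-4*c^2 - 20*c + 24) - 36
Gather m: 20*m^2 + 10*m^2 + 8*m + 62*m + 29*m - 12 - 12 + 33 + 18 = 30*m^2 + 99*m + 27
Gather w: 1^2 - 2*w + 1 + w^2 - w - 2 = w^2 - 3*w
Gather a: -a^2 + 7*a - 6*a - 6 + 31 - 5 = -a^2 + a + 20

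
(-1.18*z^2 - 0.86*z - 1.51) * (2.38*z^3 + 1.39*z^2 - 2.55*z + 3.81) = -2.8084*z^5 - 3.687*z^4 - 1.7802*z^3 - 4.4017*z^2 + 0.5739*z - 5.7531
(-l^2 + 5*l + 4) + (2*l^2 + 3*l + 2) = l^2 + 8*l + 6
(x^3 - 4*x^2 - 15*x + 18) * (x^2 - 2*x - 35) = x^5 - 6*x^4 - 42*x^3 + 188*x^2 + 489*x - 630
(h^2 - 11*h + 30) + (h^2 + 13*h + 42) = 2*h^2 + 2*h + 72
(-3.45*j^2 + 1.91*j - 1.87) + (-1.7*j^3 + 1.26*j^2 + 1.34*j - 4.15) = -1.7*j^3 - 2.19*j^2 + 3.25*j - 6.02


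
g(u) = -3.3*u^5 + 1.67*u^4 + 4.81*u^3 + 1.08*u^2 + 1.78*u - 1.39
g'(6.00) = -19406.90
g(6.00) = -22409.35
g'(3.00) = -1018.01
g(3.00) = -523.09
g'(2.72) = -654.31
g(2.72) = -291.67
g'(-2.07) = -303.06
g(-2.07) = 112.97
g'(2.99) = -1002.96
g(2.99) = -512.99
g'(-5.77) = -19102.38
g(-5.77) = 22056.72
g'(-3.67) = -3135.28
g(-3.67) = 2268.89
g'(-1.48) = -70.63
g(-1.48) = 14.19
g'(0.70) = 8.69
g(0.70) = 1.88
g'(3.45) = -1882.26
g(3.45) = -1161.20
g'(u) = -16.5*u^4 + 6.68*u^3 + 14.43*u^2 + 2.16*u + 1.78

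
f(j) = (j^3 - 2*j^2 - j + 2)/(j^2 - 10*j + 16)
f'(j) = (10 - 2*j)*(j^3 - 2*j^2 - j + 2)/(j^2 - 10*j + 16)^2 + (3*j^2 - 4*j - 1)/(j^2 - 10*j + 16)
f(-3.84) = -1.16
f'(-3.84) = 0.55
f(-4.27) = -1.40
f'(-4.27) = 0.58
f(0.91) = 0.02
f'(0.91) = -0.25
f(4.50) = -5.50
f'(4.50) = -4.14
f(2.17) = -0.64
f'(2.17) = -0.85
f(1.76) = -0.34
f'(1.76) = -0.62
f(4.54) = -5.67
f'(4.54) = -4.26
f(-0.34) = 0.11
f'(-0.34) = 0.09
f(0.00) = 0.12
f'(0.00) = 0.02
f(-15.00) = -9.74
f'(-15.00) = 0.88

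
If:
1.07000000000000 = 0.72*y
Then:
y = 1.49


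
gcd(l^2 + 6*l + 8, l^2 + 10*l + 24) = l + 4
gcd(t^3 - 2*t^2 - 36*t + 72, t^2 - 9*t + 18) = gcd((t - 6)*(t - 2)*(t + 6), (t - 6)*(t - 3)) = t - 6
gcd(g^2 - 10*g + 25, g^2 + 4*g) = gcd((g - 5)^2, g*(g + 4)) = 1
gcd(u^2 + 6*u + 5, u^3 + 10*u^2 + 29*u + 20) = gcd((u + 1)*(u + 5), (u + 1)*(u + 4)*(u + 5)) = u^2 + 6*u + 5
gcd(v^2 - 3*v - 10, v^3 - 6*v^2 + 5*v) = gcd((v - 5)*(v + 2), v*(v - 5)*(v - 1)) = v - 5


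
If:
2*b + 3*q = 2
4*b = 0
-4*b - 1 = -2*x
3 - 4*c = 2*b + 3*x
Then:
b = 0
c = 3/8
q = 2/3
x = 1/2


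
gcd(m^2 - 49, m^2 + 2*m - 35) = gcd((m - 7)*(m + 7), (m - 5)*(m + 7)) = m + 7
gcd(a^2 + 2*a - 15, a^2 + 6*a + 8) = 1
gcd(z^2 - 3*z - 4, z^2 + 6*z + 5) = z + 1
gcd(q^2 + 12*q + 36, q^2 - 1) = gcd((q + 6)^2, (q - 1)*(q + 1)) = 1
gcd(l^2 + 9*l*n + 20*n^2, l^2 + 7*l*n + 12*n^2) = l + 4*n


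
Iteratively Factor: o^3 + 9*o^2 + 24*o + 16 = (o + 4)*(o^2 + 5*o + 4) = (o + 4)^2*(o + 1)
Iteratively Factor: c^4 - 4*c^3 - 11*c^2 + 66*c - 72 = (c - 2)*(c^3 - 2*c^2 - 15*c + 36) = (c - 2)*(c + 4)*(c^2 - 6*c + 9) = (c - 3)*(c - 2)*(c + 4)*(c - 3)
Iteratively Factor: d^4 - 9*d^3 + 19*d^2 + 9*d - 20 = (d - 4)*(d^3 - 5*d^2 - d + 5) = (d - 4)*(d + 1)*(d^2 - 6*d + 5) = (d - 5)*(d - 4)*(d + 1)*(d - 1)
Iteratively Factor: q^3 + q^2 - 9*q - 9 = (q + 1)*(q^2 - 9) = (q + 1)*(q + 3)*(q - 3)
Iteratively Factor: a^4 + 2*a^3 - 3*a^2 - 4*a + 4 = (a + 2)*(a^3 - 3*a + 2) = (a - 1)*(a + 2)*(a^2 + a - 2) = (a - 1)*(a + 2)^2*(a - 1)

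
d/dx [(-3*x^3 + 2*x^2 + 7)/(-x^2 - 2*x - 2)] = (3*x^4 + 12*x^3 + 14*x^2 + 6*x + 14)/(x^4 + 4*x^3 + 8*x^2 + 8*x + 4)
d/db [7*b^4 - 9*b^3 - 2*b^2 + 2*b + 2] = 28*b^3 - 27*b^2 - 4*b + 2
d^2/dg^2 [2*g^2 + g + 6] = 4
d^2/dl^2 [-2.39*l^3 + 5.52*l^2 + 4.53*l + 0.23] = 11.04 - 14.34*l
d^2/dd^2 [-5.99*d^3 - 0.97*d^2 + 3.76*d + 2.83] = -35.94*d - 1.94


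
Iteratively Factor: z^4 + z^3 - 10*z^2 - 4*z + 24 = (z + 2)*(z^3 - z^2 - 8*z + 12) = (z - 2)*(z + 2)*(z^2 + z - 6) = (z - 2)*(z + 2)*(z + 3)*(z - 2)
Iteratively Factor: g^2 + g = (g)*(g + 1)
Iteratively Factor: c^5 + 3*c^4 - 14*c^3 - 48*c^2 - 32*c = (c + 2)*(c^4 + c^3 - 16*c^2 - 16*c) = (c - 4)*(c + 2)*(c^3 + 5*c^2 + 4*c) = (c - 4)*(c + 2)*(c + 4)*(c^2 + c) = c*(c - 4)*(c + 2)*(c + 4)*(c + 1)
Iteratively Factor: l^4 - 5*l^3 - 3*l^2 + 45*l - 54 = (l + 3)*(l^3 - 8*l^2 + 21*l - 18) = (l - 2)*(l + 3)*(l^2 - 6*l + 9) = (l - 3)*(l - 2)*(l + 3)*(l - 3)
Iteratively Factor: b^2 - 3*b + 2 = (b - 1)*(b - 2)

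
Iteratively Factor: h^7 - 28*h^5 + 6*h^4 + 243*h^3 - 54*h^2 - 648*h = (h + 3)*(h^6 - 3*h^5 - 19*h^4 + 63*h^3 + 54*h^2 - 216*h) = (h - 3)*(h + 3)*(h^5 - 19*h^3 + 6*h^2 + 72*h) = h*(h - 3)*(h + 3)*(h^4 - 19*h^2 + 6*h + 72) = h*(h - 3)^2*(h + 3)*(h^3 + 3*h^2 - 10*h - 24) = h*(h - 3)^3*(h + 3)*(h^2 + 6*h + 8) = h*(h - 3)^3*(h + 3)*(h + 4)*(h + 2)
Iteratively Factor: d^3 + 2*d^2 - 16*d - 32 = (d - 4)*(d^2 + 6*d + 8) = (d - 4)*(d + 4)*(d + 2)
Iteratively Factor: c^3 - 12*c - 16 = (c + 2)*(c^2 - 2*c - 8) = (c - 4)*(c + 2)*(c + 2)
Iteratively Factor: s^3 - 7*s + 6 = (s + 3)*(s^2 - 3*s + 2) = (s - 2)*(s + 3)*(s - 1)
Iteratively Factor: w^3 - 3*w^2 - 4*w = (w + 1)*(w^2 - 4*w) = (w - 4)*(w + 1)*(w)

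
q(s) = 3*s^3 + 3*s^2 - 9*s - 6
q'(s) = 9*s^2 + 6*s - 9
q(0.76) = -9.79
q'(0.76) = 0.76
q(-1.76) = 2.78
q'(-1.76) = 8.32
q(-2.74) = -20.53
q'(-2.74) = 42.13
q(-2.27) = -5.20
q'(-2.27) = 23.76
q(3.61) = 141.74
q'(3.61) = 129.95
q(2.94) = 69.71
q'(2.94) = 86.43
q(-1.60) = 3.79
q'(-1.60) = 4.44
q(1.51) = -2.42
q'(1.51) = 20.58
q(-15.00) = -9321.00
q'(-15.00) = 1926.00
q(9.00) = 2343.00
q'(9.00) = 774.00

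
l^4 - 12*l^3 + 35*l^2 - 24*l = l*(l - 8)*(l - 3)*(l - 1)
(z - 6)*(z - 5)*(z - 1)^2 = z^4 - 13*z^3 + 53*z^2 - 71*z + 30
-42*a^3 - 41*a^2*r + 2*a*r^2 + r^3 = (-6*a + r)*(a + r)*(7*a + r)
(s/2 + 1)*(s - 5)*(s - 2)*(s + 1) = s^4/2 - 2*s^3 - 9*s^2/2 + 8*s + 10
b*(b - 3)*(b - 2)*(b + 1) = b^4 - 4*b^3 + b^2 + 6*b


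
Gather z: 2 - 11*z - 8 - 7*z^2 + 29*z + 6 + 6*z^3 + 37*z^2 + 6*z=6*z^3 + 30*z^2 + 24*z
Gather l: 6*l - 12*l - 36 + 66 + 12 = 42 - 6*l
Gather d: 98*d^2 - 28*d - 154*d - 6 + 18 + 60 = 98*d^2 - 182*d + 72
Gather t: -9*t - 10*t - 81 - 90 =-19*t - 171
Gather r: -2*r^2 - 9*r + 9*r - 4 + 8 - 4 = -2*r^2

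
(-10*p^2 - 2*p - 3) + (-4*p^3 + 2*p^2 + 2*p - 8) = -4*p^3 - 8*p^2 - 11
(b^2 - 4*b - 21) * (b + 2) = b^3 - 2*b^2 - 29*b - 42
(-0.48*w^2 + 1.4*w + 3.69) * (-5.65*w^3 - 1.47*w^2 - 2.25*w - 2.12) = 2.712*w^5 - 7.2044*w^4 - 21.8265*w^3 - 7.5567*w^2 - 11.2705*w - 7.8228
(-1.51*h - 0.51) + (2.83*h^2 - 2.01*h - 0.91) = 2.83*h^2 - 3.52*h - 1.42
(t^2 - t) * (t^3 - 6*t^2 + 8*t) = t^5 - 7*t^4 + 14*t^3 - 8*t^2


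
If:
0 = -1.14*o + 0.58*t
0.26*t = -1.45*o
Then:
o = 0.00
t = 0.00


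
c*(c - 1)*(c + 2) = c^3 + c^2 - 2*c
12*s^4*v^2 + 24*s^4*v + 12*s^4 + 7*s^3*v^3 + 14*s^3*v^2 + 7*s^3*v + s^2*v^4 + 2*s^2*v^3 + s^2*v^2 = (3*s + v)*(4*s + v)*(s*v + s)^2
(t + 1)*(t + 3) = t^2 + 4*t + 3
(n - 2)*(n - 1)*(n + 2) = n^3 - n^2 - 4*n + 4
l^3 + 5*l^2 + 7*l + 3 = (l + 1)^2*(l + 3)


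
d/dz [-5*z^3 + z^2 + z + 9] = -15*z^2 + 2*z + 1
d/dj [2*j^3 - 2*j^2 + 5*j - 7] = 6*j^2 - 4*j + 5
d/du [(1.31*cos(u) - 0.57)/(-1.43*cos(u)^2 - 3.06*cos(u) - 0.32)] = (-1.8733*cos(u)^2 + 1.6302*cos(u) + 2.1634)*sin(u)/(2.0449*cos(u)^4 + 8.7516*cos(u)^3 + 10.2788*cos(u)^2 + 1.9584*cos(u) + 0.1024)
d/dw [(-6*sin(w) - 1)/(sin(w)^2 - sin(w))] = (6*cos(w) + 2/tan(w) - cos(w)/sin(w)^2)/(sin(w) - 1)^2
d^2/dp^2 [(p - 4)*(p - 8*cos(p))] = 2*(4*p - 16)*cos(p) + 16*sin(p) + 2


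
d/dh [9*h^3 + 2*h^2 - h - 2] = 27*h^2 + 4*h - 1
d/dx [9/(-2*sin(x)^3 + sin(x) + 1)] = 9*(6*sin(x)^2 - 1)*cos(x)/(-2*sin(x)^3 + sin(x) + 1)^2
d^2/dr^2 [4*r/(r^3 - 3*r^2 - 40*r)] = 8*(3*r^2 - 9*r + 49)/(r^6 - 9*r^5 - 93*r^4 + 693*r^3 + 3720*r^2 - 14400*r - 64000)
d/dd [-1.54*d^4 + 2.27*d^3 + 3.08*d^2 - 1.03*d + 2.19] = -6.16*d^3 + 6.81*d^2 + 6.16*d - 1.03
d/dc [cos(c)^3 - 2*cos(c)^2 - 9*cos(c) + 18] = (-3*cos(c)^2 + 4*cos(c) + 9)*sin(c)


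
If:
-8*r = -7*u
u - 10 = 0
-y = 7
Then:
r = 35/4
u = 10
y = -7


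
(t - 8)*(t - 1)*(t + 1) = t^3 - 8*t^2 - t + 8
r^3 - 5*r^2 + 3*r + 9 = (r - 3)^2*(r + 1)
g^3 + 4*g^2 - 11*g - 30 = (g - 3)*(g + 2)*(g + 5)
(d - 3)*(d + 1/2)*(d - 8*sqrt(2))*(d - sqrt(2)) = d^4 - 9*sqrt(2)*d^3 - 5*d^3/2 + 29*d^2/2 + 45*sqrt(2)*d^2/2 - 40*d + 27*sqrt(2)*d/2 - 24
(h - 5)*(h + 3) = h^2 - 2*h - 15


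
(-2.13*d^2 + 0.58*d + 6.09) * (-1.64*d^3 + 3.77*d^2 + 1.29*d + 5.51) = 3.4932*d^5 - 8.9813*d^4 - 10.5487*d^3 + 11.9712*d^2 + 11.0519*d + 33.5559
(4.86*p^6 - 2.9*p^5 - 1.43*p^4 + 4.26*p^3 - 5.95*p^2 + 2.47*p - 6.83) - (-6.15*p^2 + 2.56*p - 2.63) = 4.86*p^6 - 2.9*p^5 - 1.43*p^4 + 4.26*p^3 + 0.2*p^2 - 0.0899999999999999*p - 4.2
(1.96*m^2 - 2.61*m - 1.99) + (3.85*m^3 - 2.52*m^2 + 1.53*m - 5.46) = 3.85*m^3 - 0.56*m^2 - 1.08*m - 7.45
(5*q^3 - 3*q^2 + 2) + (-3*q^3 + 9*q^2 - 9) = 2*q^3 + 6*q^2 - 7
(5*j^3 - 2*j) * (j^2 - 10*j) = 5*j^5 - 50*j^4 - 2*j^3 + 20*j^2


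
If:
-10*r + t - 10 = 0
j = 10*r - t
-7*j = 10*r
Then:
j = -10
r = 7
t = 80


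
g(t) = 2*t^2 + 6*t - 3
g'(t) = 4*t + 6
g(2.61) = 26.28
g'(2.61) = 16.44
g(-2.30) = -6.22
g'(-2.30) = -3.20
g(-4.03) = 5.30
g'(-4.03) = -10.12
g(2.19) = 19.73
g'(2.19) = 14.76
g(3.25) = 37.62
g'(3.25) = 19.00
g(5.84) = 100.25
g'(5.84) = 29.36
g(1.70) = 12.98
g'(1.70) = 12.80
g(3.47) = 41.90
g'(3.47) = 19.88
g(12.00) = 357.00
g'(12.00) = 54.00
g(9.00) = 213.00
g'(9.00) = 42.00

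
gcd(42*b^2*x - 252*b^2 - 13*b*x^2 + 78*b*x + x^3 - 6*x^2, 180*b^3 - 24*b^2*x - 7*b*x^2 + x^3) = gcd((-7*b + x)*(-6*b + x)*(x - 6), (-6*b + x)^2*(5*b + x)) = -6*b + x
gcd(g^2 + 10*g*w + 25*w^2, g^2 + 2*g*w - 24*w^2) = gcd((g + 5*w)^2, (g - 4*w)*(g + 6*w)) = 1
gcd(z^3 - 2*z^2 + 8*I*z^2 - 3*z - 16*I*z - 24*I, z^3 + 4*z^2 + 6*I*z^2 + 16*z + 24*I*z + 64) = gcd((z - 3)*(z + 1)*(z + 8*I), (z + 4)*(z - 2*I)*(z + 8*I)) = z + 8*I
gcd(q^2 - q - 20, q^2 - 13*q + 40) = q - 5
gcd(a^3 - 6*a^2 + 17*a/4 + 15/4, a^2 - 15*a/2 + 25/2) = a - 5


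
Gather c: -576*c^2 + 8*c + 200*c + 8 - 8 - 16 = -576*c^2 + 208*c - 16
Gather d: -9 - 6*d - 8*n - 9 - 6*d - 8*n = -12*d - 16*n - 18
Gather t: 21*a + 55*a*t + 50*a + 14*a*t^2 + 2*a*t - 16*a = 14*a*t^2 + 57*a*t + 55*a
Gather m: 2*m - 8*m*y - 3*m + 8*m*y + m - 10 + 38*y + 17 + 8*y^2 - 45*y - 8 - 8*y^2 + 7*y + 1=0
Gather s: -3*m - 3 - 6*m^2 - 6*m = -6*m^2 - 9*m - 3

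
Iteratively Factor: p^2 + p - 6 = (p + 3)*(p - 2)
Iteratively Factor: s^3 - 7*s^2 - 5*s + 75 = (s - 5)*(s^2 - 2*s - 15) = (s - 5)*(s + 3)*(s - 5)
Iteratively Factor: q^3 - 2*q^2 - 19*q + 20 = (q + 4)*(q^2 - 6*q + 5) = (q - 5)*(q + 4)*(q - 1)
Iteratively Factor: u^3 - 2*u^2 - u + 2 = (u - 1)*(u^2 - u - 2) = (u - 2)*(u - 1)*(u + 1)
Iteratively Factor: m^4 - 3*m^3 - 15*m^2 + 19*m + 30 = (m + 1)*(m^3 - 4*m^2 - 11*m + 30) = (m - 5)*(m + 1)*(m^2 + m - 6) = (m - 5)*(m + 1)*(m + 3)*(m - 2)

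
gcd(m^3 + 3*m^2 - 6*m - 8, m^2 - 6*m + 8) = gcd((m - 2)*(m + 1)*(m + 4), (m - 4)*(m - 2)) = m - 2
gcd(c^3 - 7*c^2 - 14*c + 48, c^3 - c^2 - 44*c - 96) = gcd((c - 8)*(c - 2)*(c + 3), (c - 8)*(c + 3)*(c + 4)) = c^2 - 5*c - 24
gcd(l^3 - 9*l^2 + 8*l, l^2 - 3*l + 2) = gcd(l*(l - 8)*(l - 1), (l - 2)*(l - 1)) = l - 1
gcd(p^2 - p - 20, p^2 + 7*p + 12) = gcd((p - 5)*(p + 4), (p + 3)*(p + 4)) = p + 4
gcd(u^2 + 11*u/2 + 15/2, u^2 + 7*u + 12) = u + 3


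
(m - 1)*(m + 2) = m^2 + m - 2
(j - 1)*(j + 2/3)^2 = j^3 + j^2/3 - 8*j/9 - 4/9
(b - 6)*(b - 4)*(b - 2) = b^3 - 12*b^2 + 44*b - 48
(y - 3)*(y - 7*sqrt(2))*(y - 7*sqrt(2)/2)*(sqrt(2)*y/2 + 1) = sqrt(2)*y^4/2 - 19*y^3/2 - 3*sqrt(2)*y^3/2 + 14*sqrt(2)*y^2 + 57*y^2/2 - 42*sqrt(2)*y + 49*y - 147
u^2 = u^2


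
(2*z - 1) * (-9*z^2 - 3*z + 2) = -18*z^3 + 3*z^2 + 7*z - 2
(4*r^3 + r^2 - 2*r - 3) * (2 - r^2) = -4*r^5 - r^4 + 10*r^3 + 5*r^2 - 4*r - 6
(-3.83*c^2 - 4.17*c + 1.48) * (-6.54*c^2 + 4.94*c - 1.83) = 25.0482*c^4 + 8.3516*c^3 - 23.2701*c^2 + 14.9423*c - 2.7084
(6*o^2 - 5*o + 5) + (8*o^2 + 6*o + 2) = 14*o^2 + o + 7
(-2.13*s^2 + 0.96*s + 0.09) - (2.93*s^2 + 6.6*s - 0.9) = -5.06*s^2 - 5.64*s + 0.99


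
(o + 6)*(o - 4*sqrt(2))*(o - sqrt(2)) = o^3 - 5*sqrt(2)*o^2 + 6*o^2 - 30*sqrt(2)*o + 8*o + 48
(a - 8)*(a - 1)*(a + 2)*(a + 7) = a^4 - 59*a^2 - 54*a + 112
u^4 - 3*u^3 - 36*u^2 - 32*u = u*(u - 8)*(u + 1)*(u + 4)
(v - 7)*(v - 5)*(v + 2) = v^3 - 10*v^2 + 11*v + 70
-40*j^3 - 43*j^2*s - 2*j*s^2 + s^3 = (-8*j + s)*(j + s)*(5*j + s)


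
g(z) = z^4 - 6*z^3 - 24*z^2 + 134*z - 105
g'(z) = 4*z^3 - 18*z^2 - 48*z + 134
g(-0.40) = -162.03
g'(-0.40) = 150.06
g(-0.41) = -163.53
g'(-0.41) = 150.38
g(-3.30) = -474.35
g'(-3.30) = -47.37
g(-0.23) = -137.01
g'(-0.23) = 144.04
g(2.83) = 10.16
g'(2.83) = -55.34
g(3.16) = -10.83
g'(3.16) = -71.20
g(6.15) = -153.75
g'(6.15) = 88.43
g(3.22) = -15.18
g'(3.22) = -73.65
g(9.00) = 1344.00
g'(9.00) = 1160.00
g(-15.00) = 63360.00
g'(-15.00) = -16696.00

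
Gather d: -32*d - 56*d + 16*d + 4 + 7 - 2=9 - 72*d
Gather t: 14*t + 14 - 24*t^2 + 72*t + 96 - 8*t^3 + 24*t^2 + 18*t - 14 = -8*t^3 + 104*t + 96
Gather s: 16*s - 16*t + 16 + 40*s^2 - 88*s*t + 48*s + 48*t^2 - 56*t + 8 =40*s^2 + s*(64 - 88*t) + 48*t^2 - 72*t + 24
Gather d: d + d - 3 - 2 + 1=2*d - 4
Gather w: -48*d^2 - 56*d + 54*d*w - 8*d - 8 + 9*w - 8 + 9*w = -48*d^2 - 64*d + w*(54*d + 18) - 16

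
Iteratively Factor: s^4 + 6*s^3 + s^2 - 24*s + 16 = (s - 1)*(s^3 + 7*s^2 + 8*s - 16) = (s - 1)^2*(s^2 + 8*s + 16) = (s - 1)^2*(s + 4)*(s + 4)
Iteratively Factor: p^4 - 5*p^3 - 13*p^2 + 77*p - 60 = (p - 3)*(p^3 - 2*p^2 - 19*p + 20) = (p - 5)*(p - 3)*(p^2 + 3*p - 4) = (p - 5)*(p - 3)*(p - 1)*(p + 4)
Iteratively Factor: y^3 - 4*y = (y)*(y^2 - 4) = y*(y - 2)*(y + 2)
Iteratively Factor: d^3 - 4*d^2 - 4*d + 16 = (d - 2)*(d^2 - 2*d - 8) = (d - 4)*(d - 2)*(d + 2)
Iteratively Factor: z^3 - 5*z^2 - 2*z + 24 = (z - 4)*(z^2 - z - 6) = (z - 4)*(z + 2)*(z - 3)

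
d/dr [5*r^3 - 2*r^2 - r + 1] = 15*r^2 - 4*r - 1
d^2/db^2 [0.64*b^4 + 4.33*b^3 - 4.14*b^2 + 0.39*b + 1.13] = 7.68*b^2 + 25.98*b - 8.28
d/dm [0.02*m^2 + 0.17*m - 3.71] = 0.04*m + 0.17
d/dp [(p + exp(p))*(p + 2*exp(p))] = 3*p*exp(p) + 2*p + 4*exp(2*p) + 3*exp(p)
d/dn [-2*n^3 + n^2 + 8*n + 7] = -6*n^2 + 2*n + 8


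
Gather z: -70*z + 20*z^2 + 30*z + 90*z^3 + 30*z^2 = 90*z^3 + 50*z^2 - 40*z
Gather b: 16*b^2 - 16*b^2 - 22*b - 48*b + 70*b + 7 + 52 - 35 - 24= 0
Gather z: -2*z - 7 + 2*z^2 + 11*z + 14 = 2*z^2 + 9*z + 7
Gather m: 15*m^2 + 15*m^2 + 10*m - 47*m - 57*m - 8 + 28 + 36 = 30*m^2 - 94*m + 56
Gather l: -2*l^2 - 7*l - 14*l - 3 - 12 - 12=-2*l^2 - 21*l - 27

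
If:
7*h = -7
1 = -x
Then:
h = -1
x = -1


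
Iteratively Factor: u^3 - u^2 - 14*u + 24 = (u - 2)*(u^2 + u - 12) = (u - 2)*(u + 4)*(u - 3)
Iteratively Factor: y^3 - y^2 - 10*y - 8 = (y - 4)*(y^2 + 3*y + 2) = (y - 4)*(y + 2)*(y + 1)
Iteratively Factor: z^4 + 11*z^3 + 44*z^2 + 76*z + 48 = (z + 2)*(z^3 + 9*z^2 + 26*z + 24) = (z + 2)*(z + 4)*(z^2 + 5*z + 6) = (z + 2)^2*(z + 4)*(z + 3)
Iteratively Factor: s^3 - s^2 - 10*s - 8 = (s + 1)*(s^2 - 2*s - 8) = (s + 1)*(s + 2)*(s - 4)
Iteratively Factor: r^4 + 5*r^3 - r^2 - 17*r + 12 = (r + 3)*(r^3 + 2*r^2 - 7*r + 4) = (r + 3)*(r + 4)*(r^2 - 2*r + 1) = (r - 1)*(r + 3)*(r + 4)*(r - 1)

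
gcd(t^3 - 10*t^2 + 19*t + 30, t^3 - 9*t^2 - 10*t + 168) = t - 6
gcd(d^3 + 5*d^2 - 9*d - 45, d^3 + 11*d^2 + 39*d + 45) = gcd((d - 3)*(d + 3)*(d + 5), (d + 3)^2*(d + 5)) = d^2 + 8*d + 15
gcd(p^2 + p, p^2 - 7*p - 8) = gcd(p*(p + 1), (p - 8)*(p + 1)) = p + 1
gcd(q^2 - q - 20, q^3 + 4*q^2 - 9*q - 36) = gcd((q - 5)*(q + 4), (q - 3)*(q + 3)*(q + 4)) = q + 4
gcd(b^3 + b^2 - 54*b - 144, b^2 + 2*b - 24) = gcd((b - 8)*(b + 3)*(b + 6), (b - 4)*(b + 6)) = b + 6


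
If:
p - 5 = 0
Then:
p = 5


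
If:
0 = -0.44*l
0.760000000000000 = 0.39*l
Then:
No Solution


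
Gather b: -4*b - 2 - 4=-4*b - 6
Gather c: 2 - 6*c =2 - 6*c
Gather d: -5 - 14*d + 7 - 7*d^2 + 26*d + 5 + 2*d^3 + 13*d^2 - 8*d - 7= 2*d^3 + 6*d^2 + 4*d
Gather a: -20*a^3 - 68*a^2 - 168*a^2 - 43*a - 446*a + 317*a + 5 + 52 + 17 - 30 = -20*a^3 - 236*a^2 - 172*a + 44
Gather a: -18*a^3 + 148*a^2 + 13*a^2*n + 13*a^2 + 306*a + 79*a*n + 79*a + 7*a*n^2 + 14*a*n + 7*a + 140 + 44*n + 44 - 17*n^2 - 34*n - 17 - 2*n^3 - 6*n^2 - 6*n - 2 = -18*a^3 + a^2*(13*n + 161) + a*(7*n^2 + 93*n + 392) - 2*n^3 - 23*n^2 + 4*n + 165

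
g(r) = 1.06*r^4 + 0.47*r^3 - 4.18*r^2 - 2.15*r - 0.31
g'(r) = 4.24*r^3 + 1.41*r^2 - 8.36*r - 2.15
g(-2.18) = 3.58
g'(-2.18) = -21.15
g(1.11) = -5.59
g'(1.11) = -3.89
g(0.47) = -2.14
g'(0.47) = -5.33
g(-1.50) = -2.71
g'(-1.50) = -0.75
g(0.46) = -2.09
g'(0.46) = -5.28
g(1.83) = -3.47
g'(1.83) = 13.26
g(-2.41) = 9.77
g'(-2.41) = -33.16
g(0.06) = -0.45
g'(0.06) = -2.65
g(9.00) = 6939.05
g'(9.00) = 3127.78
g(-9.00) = 6292.49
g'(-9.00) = -2903.66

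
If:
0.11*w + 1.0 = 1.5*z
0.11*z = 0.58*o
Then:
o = 0.189655172413793*z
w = 13.6363636363636*z - 9.09090909090909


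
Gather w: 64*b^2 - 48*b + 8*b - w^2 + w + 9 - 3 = 64*b^2 - 40*b - w^2 + w + 6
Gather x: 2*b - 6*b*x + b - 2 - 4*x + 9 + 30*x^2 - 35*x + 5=3*b + 30*x^2 + x*(-6*b - 39) + 12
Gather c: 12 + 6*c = 6*c + 12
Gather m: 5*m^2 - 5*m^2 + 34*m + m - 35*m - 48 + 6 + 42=0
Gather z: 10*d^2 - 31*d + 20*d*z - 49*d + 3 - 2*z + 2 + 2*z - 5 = 10*d^2 + 20*d*z - 80*d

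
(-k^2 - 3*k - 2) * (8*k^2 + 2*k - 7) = -8*k^4 - 26*k^3 - 15*k^2 + 17*k + 14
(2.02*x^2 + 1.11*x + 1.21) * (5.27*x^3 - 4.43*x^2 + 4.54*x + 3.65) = 10.6454*x^5 - 3.0989*x^4 + 10.6302*x^3 + 7.0521*x^2 + 9.5449*x + 4.4165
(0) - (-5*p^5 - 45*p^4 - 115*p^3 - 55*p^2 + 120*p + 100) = 5*p^5 + 45*p^4 + 115*p^3 + 55*p^2 - 120*p - 100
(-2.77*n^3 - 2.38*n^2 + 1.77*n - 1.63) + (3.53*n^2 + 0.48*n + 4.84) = -2.77*n^3 + 1.15*n^2 + 2.25*n + 3.21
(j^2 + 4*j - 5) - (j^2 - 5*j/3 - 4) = 17*j/3 - 1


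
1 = 1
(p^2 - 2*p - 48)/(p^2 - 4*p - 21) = (-p^2 + 2*p + 48)/(-p^2 + 4*p + 21)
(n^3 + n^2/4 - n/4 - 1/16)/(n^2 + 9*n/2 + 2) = (n^2 - n/4 - 1/8)/(n + 4)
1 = 1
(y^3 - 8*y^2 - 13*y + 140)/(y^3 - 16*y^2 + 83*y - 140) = (y + 4)/(y - 4)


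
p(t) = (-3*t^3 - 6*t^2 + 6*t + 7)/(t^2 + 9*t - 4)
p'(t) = (-2*t - 9)*(-3*t^3 - 6*t^2 + 6*t + 7)/(t^2 + 9*t - 4)^2 + (-9*t^2 - 12*t + 6)/(t^2 + 9*t - 4)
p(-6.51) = -26.79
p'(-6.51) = 20.04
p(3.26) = -3.92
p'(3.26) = -1.89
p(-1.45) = 0.35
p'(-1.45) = -0.16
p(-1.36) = 0.33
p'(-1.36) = -0.25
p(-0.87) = 0.07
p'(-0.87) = -0.82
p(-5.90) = -17.00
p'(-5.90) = 12.74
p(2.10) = -1.79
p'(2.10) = -1.82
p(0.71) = 2.47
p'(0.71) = -11.35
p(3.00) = -3.44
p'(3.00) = -1.86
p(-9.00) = -413.50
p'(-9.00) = 1084.12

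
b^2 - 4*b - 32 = (b - 8)*(b + 4)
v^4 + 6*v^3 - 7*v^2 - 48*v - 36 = (v - 3)*(v + 1)*(v + 2)*(v + 6)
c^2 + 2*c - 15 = (c - 3)*(c + 5)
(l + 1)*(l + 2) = l^2 + 3*l + 2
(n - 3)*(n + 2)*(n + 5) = n^3 + 4*n^2 - 11*n - 30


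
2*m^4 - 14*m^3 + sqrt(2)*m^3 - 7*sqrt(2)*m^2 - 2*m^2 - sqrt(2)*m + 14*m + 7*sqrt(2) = (m - 7)*(m - 1)*(sqrt(2)*m + 1)*(sqrt(2)*m + sqrt(2))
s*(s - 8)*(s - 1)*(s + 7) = s^4 - 2*s^3 - 55*s^2 + 56*s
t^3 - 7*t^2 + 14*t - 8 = (t - 4)*(t - 2)*(t - 1)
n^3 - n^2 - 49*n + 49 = (n - 7)*(n - 1)*(n + 7)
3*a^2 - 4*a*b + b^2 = (-3*a + b)*(-a + b)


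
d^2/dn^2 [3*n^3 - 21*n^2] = 18*n - 42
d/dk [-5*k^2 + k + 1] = 1 - 10*k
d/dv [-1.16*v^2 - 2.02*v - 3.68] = -2.32*v - 2.02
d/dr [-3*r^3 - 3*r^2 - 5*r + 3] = -9*r^2 - 6*r - 5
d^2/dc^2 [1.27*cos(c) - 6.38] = -1.27*cos(c)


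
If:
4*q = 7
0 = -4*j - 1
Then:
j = -1/4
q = 7/4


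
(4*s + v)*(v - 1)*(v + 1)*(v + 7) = 4*s*v^3 + 28*s*v^2 - 4*s*v - 28*s + v^4 + 7*v^3 - v^2 - 7*v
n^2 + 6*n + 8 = (n + 2)*(n + 4)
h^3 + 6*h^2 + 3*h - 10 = (h - 1)*(h + 2)*(h + 5)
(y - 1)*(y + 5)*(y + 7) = y^3 + 11*y^2 + 23*y - 35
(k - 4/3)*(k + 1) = k^2 - k/3 - 4/3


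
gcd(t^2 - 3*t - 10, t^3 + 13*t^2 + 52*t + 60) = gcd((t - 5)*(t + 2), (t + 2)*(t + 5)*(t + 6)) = t + 2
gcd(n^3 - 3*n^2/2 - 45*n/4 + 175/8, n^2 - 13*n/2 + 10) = n - 5/2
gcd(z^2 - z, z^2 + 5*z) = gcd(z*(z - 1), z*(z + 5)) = z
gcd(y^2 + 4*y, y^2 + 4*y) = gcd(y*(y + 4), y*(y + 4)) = y^2 + 4*y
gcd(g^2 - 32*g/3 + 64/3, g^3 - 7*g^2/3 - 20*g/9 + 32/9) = g - 8/3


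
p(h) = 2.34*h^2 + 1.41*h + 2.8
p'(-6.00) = -26.67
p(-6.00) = 78.58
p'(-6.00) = -26.67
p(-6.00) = 78.58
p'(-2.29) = -9.31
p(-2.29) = 11.84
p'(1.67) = 9.23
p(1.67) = 11.68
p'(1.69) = 9.32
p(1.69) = 11.87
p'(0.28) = 2.72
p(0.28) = 3.38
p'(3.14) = 16.11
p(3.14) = 30.30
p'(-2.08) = -8.32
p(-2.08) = 9.99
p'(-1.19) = -4.16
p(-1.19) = 4.44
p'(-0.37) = -0.32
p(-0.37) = 2.60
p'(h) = 4.68*h + 1.41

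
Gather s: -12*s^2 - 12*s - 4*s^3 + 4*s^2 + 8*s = -4*s^3 - 8*s^2 - 4*s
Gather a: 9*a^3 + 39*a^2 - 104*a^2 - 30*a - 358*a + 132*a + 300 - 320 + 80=9*a^3 - 65*a^2 - 256*a + 60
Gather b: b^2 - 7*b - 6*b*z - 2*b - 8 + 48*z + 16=b^2 + b*(-6*z - 9) + 48*z + 8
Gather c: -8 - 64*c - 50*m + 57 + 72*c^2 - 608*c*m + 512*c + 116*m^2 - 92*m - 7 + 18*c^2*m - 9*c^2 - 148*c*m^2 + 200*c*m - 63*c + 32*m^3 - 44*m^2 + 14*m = c^2*(18*m + 63) + c*(-148*m^2 - 408*m + 385) + 32*m^3 + 72*m^2 - 128*m + 42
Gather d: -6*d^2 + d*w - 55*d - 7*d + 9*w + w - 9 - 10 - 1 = -6*d^2 + d*(w - 62) + 10*w - 20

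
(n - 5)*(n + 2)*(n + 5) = n^3 + 2*n^2 - 25*n - 50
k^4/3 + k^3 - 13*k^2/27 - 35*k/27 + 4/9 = (k/3 + 1)*(k - 1)*(k - 1/3)*(k + 4/3)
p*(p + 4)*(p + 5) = p^3 + 9*p^2 + 20*p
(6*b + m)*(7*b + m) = 42*b^2 + 13*b*m + m^2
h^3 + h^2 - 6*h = h*(h - 2)*(h + 3)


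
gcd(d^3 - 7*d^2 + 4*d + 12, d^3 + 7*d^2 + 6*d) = d + 1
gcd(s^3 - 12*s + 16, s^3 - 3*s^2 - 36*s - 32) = s + 4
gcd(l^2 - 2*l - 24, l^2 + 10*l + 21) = 1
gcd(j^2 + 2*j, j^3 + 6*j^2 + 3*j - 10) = j + 2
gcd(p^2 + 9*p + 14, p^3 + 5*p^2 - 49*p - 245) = p + 7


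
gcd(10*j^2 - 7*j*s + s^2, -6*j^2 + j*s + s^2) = -2*j + s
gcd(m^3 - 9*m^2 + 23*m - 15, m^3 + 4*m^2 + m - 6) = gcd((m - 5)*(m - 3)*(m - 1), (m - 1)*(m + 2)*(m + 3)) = m - 1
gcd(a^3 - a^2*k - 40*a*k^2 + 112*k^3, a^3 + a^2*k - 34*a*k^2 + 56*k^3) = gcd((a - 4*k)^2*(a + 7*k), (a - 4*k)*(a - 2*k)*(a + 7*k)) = a^2 + 3*a*k - 28*k^2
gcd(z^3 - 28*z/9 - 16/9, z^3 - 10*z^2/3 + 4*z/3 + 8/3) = z^2 - 4*z/3 - 4/3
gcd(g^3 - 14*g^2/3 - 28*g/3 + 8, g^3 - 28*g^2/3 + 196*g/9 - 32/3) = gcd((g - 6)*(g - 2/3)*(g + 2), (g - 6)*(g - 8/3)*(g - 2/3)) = g^2 - 20*g/3 + 4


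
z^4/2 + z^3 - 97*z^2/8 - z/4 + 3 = (z/2 + 1/4)*(z - 4)*(z - 1/2)*(z + 6)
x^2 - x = x*(x - 1)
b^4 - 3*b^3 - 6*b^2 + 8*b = b*(b - 4)*(b - 1)*(b + 2)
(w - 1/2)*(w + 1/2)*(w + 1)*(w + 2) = w^4 + 3*w^3 + 7*w^2/4 - 3*w/4 - 1/2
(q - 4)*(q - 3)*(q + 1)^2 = q^4 - 5*q^3 - q^2 + 17*q + 12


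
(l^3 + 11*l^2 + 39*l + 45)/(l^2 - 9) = (l^2 + 8*l + 15)/(l - 3)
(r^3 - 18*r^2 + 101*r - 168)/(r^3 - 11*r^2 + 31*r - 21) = (r - 8)/(r - 1)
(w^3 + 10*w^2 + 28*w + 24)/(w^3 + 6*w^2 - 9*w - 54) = (w^2 + 4*w + 4)/(w^2 - 9)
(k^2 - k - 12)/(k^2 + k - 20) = (k + 3)/(k + 5)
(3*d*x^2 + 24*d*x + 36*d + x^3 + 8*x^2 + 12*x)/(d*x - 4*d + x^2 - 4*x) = (3*d*x^2 + 24*d*x + 36*d + x^3 + 8*x^2 + 12*x)/(d*x - 4*d + x^2 - 4*x)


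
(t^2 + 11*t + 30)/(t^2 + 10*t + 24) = (t + 5)/(t + 4)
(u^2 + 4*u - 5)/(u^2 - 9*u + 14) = (u^2 + 4*u - 5)/(u^2 - 9*u + 14)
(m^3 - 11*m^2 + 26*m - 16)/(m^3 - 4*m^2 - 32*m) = (m^2 - 3*m + 2)/(m*(m + 4))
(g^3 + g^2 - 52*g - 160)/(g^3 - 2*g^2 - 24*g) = (g^2 - 3*g - 40)/(g*(g - 6))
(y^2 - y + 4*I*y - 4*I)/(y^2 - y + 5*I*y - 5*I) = (y + 4*I)/(y + 5*I)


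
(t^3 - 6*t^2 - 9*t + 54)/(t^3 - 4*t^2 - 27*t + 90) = (t + 3)/(t + 5)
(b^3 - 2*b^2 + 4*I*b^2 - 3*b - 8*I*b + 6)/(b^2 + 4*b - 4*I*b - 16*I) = (b^3 + b^2*(-2 + 4*I) + b*(-3 - 8*I) + 6)/(b^2 + 4*b*(1 - I) - 16*I)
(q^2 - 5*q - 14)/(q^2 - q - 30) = (-q^2 + 5*q + 14)/(-q^2 + q + 30)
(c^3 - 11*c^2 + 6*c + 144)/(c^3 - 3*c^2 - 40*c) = (c^2 - 3*c - 18)/(c*(c + 5))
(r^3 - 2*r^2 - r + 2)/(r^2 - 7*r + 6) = (r^2 - r - 2)/(r - 6)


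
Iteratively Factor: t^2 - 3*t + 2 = (t - 2)*(t - 1)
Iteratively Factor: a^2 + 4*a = (a)*(a + 4)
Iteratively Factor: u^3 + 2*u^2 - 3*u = (u - 1)*(u^2 + 3*u) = (u - 1)*(u + 3)*(u)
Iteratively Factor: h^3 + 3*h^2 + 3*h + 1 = (h + 1)*(h^2 + 2*h + 1) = (h + 1)^2*(h + 1)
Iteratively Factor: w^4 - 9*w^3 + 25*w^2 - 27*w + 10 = (w - 1)*(w^3 - 8*w^2 + 17*w - 10) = (w - 1)^2*(w^2 - 7*w + 10) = (w - 2)*(w - 1)^2*(w - 5)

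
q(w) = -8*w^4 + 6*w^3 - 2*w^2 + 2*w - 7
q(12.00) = -155791.00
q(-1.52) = -78.44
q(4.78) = -3564.24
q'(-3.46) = 1556.82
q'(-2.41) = 564.11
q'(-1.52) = 162.05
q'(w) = -32*w^3 + 18*w^2 - 4*w + 2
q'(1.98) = -183.75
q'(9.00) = -21904.00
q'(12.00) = -52750.00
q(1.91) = -75.14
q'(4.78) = -3100.74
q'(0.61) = -1.01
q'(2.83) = -590.45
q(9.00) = -48265.00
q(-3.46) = -1432.95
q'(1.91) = -162.95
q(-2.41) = -377.29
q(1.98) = -87.26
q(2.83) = -394.51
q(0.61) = -6.27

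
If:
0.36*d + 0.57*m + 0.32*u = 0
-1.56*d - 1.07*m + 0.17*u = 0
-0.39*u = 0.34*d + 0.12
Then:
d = -0.15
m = 0.19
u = -0.17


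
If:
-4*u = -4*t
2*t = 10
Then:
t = 5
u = 5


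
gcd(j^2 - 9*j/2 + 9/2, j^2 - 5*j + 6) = j - 3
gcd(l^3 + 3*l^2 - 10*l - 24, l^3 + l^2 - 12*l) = l^2 + l - 12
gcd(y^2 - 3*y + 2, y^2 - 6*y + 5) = y - 1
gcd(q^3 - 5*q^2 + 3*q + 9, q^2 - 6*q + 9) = q^2 - 6*q + 9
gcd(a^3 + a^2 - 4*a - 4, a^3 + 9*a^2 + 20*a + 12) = a^2 + 3*a + 2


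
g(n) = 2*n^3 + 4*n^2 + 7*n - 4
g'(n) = 6*n^2 + 8*n + 7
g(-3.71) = -77.04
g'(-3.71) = 59.90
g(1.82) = 34.05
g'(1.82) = 41.43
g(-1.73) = -14.49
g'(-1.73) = 11.12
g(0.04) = -3.71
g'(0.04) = 7.33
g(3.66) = 173.26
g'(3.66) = 116.65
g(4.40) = 274.61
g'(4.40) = 158.36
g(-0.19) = -5.20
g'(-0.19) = 5.70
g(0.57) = 1.66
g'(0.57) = 13.51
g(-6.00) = -334.00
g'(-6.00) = 175.00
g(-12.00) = -2968.00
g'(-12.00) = 775.00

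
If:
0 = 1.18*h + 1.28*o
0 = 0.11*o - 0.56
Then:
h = -5.52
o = 5.09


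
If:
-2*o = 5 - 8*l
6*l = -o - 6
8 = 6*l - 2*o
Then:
No Solution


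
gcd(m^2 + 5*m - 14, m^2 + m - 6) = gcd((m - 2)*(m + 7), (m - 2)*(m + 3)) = m - 2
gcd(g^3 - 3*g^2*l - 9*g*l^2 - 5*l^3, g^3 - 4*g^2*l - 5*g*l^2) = g^2 - 4*g*l - 5*l^2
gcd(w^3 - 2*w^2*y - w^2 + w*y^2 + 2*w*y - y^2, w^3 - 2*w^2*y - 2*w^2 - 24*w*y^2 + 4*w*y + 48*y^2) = 1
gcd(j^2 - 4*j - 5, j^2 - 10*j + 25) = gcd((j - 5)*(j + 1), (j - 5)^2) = j - 5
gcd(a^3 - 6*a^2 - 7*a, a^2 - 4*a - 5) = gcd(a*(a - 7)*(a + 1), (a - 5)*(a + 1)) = a + 1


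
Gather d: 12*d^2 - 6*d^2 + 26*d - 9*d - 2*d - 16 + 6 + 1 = 6*d^2 + 15*d - 9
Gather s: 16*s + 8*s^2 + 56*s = 8*s^2 + 72*s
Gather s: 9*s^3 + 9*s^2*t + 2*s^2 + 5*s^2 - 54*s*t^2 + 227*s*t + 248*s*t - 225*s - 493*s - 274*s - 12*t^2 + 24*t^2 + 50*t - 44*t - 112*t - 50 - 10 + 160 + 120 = 9*s^3 + s^2*(9*t + 7) + s*(-54*t^2 + 475*t - 992) + 12*t^2 - 106*t + 220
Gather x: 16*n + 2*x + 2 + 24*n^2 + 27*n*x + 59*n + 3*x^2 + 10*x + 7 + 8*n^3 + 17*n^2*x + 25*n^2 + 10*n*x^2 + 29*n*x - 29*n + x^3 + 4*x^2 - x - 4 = 8*n^3 + 49*n^2 + 46*n + x^3 + x^2*(10*n + 7) + x*(17*n^2 + 56*n + 11) + 5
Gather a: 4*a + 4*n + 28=4*a + 4*n + 28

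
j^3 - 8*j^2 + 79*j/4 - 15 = (j - 4)*(j - 5/2)*(j - 3/2)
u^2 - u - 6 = (u - 3)*(u + 2)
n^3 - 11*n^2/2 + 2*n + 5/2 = (n - 5)*(n - 1)*(n + 1/2)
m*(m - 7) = m^2 - 7*m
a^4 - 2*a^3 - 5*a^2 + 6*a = a*(a - 3)*(a - 1)*(a + 2)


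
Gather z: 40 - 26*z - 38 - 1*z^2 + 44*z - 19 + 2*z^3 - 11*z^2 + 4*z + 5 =2*z^3 - 12*z^2 + 22*z - 12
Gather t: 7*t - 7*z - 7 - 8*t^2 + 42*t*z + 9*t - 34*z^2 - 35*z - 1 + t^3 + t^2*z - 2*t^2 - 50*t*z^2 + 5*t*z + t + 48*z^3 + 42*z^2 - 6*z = t^3 + t^2*(z - 10) + t*(-50*z^2 + 47*z + 17) + 48*z^3 + 8*z^2 - 48*z - 8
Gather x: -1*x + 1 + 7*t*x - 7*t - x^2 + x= 7*t*x - 7*t - x^2 + 1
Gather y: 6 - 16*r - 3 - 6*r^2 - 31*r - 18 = -6*r^2 - 47*r - 15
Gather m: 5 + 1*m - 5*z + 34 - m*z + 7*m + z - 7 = m*(8 - z) - 4*z + 32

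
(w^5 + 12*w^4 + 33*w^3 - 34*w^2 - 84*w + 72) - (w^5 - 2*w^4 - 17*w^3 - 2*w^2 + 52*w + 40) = 14*w^4 + 50*w^3 - 32*w^2 - 136*w + 32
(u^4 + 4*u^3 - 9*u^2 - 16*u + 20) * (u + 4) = u^5 + 8*u^4 + 7*u^3 - 52*u^2 - 44*u + 80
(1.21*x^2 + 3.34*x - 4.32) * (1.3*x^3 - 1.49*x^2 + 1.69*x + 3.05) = 1.573*x^5 + 2.5391*x^4 - 8.5477*x^3 + 15.7719*x^2 + 2.8862*x - 13.176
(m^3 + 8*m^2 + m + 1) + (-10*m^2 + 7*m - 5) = m^3 - 2*m^2 + 8*m - 4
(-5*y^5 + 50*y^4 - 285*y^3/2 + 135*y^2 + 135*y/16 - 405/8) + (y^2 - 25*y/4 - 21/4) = -5*y^5 + 50*y^4 - 285*y^3/2 + 136*y^2 + 35*y/16 - 447/8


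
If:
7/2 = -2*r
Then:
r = -7/4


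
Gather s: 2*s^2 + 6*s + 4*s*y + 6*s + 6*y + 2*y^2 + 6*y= 2*s^2 + s*(4*y + 12) + 2*y^2 + 12*y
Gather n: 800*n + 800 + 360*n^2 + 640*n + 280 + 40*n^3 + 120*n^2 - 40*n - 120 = 40*n^3 + 480*n^2 + 1400*n + 960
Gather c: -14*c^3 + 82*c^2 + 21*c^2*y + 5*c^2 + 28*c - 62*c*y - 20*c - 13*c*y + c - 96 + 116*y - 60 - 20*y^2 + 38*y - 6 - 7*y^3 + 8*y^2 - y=-14*c^3 + c^2*(21*y + 87) + c*(9 - 75*y) - 7*y^3 - 12*y^2 + 153*y - 162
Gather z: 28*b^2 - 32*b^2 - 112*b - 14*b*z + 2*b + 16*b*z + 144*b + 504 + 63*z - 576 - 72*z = -4*b^2 + 34*b + z*(2*b - 9) - 72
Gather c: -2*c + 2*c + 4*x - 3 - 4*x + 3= 0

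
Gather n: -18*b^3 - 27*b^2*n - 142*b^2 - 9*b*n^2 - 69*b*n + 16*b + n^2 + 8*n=-18*b^3 - 142*b^2 + 16*b + n^2*(1 - 9*b) + n*(-27*b^2 - 69*b + 8)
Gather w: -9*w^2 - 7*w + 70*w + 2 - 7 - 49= -9*w^2 + 63*w - 54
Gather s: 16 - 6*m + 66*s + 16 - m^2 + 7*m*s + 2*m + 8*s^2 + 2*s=-m^2 - 4*m + 8*s^2 + s*(7*m + 68) + 32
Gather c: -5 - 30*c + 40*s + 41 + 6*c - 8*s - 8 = -24*c + 32*s + 28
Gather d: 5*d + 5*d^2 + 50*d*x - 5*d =5*d^2 + 50*d*x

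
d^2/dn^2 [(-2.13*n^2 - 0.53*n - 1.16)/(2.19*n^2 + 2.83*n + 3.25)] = (-1.4210854715202e-14*n^4 + 21.318336*n^3 + 57.580794*n^2 - 20.502342*n - 37.314948)/(10.503459*n^6 + 40.718889*n^5 + 99.380448*n^4 + 143.520337*n^3 + 147.4824*n^2 + 89.675625*n + 34.328125)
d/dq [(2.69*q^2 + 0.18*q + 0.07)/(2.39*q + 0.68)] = (6.4291*q^2 + 3.6584*q - 0.0449)/(5.7121*q^2 + 3.2504*q + 0.4624)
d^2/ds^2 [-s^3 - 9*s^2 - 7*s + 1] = -6*s - 18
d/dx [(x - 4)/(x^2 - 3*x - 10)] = (x^2 - 3*x - (x - 4)*(2*x - 3) - 10)/(-x^2 + 3*x + 10)^2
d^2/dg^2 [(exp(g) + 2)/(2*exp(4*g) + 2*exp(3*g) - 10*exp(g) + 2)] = ((-(exp(g) + 2)*(16*exp(3*g) + 9*exp(2*g) - 5) + 2*(-4*exp(3*g) - 3*exp(2*g) + 5)*exp(g))*(exp(4*g) + exp(3*g) - 5*exp(g) + 1) + 2*(exp(g) + 2)*(4*exp(3*g) + 3*exp(2*g) - 5)^2*exp(g) + (exp(4*g) + exp(3*g) - 5*exp(g) + 1)^2)*exp(g)/(2*(exp(4*g) + exp(3*g) - 5*exp(g) + 1)^3)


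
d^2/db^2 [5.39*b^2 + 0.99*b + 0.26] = 10.7800000000000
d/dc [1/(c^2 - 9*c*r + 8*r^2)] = (-2*c + 9*r)/(c^2 - 9*c*r + 8*r^2)^2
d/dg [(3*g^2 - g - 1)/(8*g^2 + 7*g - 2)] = (29*g^2 + 4*g + 9)/(64*g^4 + 112*g^3 + 17*g^2 - 28*g + 4)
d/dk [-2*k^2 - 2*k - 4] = -4*k - 2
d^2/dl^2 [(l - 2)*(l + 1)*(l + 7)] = 6*l + 12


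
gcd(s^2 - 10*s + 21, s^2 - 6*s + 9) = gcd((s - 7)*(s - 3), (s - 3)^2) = s - 3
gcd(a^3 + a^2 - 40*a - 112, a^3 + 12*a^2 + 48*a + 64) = a^2 + 8*a + 16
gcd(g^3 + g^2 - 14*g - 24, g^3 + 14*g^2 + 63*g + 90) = g + 3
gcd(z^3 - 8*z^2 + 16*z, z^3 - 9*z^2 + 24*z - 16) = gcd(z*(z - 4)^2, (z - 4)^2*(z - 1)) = z^2 - 8*z + 16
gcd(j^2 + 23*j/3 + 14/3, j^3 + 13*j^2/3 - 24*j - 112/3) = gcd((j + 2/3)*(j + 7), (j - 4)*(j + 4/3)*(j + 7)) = j + 7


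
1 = 1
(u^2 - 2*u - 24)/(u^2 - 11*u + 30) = (u + 4)/(u - 5)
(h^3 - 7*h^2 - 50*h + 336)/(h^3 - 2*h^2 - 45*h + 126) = (h - 8)/(h - 3)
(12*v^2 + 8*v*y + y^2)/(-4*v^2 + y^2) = (6*v + y)/(-2*v + y)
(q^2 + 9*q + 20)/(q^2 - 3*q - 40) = (q + 4)/(q - 8)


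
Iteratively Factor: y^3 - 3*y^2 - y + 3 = (y - 3)*(y^2 - 1) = (y - 3)*(y - 1)*(y + 1)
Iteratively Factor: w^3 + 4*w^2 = (w)*(w^2 + 4*w) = w*(w + 4)*(w)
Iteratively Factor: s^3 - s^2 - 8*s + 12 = (s - 2)*(s^2 + s - 6) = (s - 2)*(s + 3)*(s - 2)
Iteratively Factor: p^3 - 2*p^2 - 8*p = (p)*(p^2 - 2*p - 8) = p*(p - 4)*(p + 2)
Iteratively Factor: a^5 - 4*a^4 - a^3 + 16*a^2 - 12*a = (a)*(a^4 - 4*a^3 - a^2 + 16*a - 12) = a*(a + 2)*(a^3 - 6*a^2 + 11*a - 6) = a*(a - 1)*(a + 2)*(a^2 - 5*a + 6) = a*(a - 3)*(a - 1)*(a + 2)*(a - 2)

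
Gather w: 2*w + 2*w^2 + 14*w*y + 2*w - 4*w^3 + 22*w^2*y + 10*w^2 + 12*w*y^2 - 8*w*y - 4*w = -4*w^3 + w^2*(22*y + 12) + w*(12*y^2 + 6*y)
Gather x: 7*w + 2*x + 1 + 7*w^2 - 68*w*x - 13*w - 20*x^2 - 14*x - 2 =7*w^2 - 6*w - 20*x^2 + x*(-68*w - 12) - 1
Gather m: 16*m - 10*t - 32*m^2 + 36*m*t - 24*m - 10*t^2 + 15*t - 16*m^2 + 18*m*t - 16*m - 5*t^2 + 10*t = -48*m^2 + m*(54*t - 24) - 15*t^2 + 15*t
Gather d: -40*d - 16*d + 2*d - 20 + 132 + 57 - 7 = 162 - 54*d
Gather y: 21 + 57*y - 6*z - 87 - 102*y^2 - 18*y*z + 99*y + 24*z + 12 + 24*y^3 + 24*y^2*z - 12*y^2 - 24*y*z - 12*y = 24*y^3 + y^2*(24*z - 114) + y*(144 - 42*z) + 18*z - 54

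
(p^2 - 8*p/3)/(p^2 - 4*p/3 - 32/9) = 3*p/(3*p + 4)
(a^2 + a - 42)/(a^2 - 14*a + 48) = (a + 7)/(a - 8)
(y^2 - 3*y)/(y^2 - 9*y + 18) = y/(y - 6)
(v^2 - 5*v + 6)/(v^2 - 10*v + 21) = (v - 2)/(v - 7)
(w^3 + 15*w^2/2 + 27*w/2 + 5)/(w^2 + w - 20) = (w^2 + 5*w/2 + 1)/(w - 4)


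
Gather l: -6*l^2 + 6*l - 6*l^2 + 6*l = -12*l^2 + 12*l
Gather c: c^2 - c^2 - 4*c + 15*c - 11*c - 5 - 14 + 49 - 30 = 0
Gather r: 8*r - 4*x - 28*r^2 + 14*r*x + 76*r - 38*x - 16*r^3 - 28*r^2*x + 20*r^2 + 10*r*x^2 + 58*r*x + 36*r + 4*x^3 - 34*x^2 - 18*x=-16*r^3 + r^2*(-28*x - 8) + r*(10*x^2 + 72*x + 120) + 4*x^3 - 34*x^2 - 60*x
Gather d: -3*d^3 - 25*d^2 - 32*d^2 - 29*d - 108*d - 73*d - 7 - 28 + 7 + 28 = -3*d^3 - 57*d^2 - 210*d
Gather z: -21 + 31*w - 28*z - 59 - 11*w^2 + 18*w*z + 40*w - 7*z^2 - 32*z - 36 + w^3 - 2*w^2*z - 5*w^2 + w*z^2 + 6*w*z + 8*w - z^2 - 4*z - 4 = w^3 - 16*w^2 + 79*w + z^2*(w - 8) + z*(-2*w^2 + 24*w - 64) - 120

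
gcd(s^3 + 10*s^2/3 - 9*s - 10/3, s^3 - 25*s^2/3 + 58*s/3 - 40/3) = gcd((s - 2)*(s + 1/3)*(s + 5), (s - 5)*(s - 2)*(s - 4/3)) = s - 2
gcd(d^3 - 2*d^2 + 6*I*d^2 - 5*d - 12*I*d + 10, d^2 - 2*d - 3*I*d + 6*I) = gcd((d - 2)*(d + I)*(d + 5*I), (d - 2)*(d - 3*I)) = d - 2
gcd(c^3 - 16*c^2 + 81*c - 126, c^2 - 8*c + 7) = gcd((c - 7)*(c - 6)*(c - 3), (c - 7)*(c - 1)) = c - 7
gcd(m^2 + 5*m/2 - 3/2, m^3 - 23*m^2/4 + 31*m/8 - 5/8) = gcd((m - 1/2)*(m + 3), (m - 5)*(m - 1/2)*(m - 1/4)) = m - 1/2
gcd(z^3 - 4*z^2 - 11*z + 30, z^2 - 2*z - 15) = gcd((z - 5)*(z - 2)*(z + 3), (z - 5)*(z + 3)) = z^2 - 2*z - 15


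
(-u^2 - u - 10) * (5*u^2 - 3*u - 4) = -5*u^4 - 2*u^3 - 43*u^2 + 34*u + 40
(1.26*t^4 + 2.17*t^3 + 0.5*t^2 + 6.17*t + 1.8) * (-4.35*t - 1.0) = -5.481*t^5 - 10.6995*t^4 - 4.345*t^3 - 27.3395*t^2 - 14.0*t - 1.8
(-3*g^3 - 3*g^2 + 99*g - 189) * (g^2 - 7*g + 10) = -3*g^5 + 18*g^4 + 90*g^3 - 912*g^2 + 2313*g - 1890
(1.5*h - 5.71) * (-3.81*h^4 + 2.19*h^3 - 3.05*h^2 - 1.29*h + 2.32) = -5.715*h^5 + 25.0401*h^4 - 17.0799*h^3 + 15.4805*h^2 + 10.8459*h - 13.2472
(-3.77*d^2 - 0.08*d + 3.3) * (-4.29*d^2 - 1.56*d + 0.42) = 16.1733*d^4 + 6.2244*d^3 - 15.6156*d^2 - 5.1816*d + 1.386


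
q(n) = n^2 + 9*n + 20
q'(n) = 2*n + 9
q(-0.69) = 14.27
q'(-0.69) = 7.62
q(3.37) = 61.69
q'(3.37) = 15.74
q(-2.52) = 3.67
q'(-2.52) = 3.96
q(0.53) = 25.05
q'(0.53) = 10.06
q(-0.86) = 13.00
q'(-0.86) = 7.28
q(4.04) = 72.68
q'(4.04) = 17.08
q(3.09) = 57.36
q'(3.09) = 15.18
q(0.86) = 28.48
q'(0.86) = 10.72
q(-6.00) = 2.00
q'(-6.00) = -3.00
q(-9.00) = 20.00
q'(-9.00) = -9.00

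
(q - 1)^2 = q^2 - 2*q + 1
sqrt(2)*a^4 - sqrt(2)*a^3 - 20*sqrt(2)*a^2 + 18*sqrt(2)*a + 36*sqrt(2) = (a - 2)*(a - 3*sqrt(2))*(a + 3*sqrt(2))*(sqrt(2)*a + sqrt(2))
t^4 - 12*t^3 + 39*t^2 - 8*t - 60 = (t - 6)*(t - 5)*(t - 2)*(t + 1)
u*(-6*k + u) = -6*k*u + u^2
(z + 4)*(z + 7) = z^2 + 11*z + 28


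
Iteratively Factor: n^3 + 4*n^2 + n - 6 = (n + 2)*(n^2 + 2*n - 3) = (n + 2)*(n + 3)*(n - 1)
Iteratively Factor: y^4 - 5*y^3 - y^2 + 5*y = (y - 5)*(y^3 - y) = y*(y - 5)*(y^2 - 1) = y*(y - 5)*(y + 1)*(y - 1)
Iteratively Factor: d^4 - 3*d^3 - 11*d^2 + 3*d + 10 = (d + 2)*(d^3 - 5*d^2 - d + 5) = (d - 5)*(d + 2)*(d^2 - 1) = (d - 5)*(d + 1)*(d + 2)*(d - 1)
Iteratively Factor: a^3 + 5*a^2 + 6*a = (a + 3)*(a^2 + 2*a) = (a + 2)*(a + 3)*(a)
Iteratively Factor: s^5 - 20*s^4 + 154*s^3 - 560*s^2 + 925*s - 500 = (s - 5)*(s^4 - 15*s^3 + 79*s^2 - 165*s + 100) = (s - 5)*(s - 1)*(s^3 - 14*s^2 + 65*s - 100) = (s - 5)^2*(s - 1)*(s^2 - 9*s + 20) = (s - 5)^3*(s - 1)*(s - 4)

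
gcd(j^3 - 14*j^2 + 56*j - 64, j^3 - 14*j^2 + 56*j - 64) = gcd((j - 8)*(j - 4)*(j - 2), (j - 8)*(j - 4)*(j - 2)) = j^3 - 14*j^2 + 56*j - 64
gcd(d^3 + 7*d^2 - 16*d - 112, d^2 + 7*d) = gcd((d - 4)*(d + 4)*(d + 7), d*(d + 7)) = d + 7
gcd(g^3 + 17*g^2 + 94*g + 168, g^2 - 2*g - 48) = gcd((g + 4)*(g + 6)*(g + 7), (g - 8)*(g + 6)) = g + 6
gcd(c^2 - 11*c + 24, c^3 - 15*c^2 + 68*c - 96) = c^2 - 11*c + 24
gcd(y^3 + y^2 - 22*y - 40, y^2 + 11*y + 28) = y + 4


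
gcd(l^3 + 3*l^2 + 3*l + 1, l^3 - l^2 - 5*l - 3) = l^2 + 2*l + 1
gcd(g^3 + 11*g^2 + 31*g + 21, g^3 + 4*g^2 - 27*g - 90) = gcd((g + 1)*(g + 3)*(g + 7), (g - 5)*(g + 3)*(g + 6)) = g + 3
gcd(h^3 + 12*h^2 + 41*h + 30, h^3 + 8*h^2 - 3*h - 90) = h^2 + 11*h + 30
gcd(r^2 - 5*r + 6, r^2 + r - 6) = r - 2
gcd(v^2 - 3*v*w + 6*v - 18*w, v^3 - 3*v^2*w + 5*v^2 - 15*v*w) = v - 3*w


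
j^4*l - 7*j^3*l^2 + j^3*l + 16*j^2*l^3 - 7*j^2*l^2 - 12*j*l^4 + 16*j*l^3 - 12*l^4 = (j - 3*l)*(j - 2*l)^2*(j*l + l)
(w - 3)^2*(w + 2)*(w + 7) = w^4 + 3*w^3 - 31*w^2 - 3*w + 126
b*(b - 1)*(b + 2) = b^3 + b^2 - 2*b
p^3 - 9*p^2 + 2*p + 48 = (p - 8)*(p - 3)*(p + 2)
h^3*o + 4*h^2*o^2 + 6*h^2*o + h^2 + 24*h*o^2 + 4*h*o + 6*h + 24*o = (h + 6)*(h + 4*o)*(h*o + 1)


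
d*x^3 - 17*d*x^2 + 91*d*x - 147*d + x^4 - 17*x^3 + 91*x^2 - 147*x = (d + x)*(x - 7)^2*(x - 3)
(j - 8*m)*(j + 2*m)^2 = j^3 - 4*j^2*m - 28*j*m^2 - 32*m^3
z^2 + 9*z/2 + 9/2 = (z + 3/2)*(z + 3)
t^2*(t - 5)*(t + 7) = t^4 + 2*t^3 - 35*t^2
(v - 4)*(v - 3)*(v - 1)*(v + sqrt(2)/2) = v^4 - 8*v^3 + sqrt(2)*v^3/2 - 4*sqrt(2)*v^2 + 19*v^2 - 12*v + 19*sqrt(2)*v/2 - 6*sqrt(2)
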